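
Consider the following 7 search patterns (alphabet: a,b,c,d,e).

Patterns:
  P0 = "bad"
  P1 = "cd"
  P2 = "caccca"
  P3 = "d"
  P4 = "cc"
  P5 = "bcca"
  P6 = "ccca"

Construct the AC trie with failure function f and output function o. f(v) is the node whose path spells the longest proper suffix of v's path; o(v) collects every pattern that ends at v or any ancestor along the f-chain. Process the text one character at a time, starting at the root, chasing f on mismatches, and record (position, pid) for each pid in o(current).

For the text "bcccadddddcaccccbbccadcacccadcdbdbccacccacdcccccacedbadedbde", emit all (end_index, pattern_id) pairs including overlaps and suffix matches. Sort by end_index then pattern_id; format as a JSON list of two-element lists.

Build automaton:
Trie (insert patterns):
  n0 'ε': b→1 c→4 d→11
  n1 'b': a→2 c→13
  n2 'ba': d→3
  n3 'bad': ·  [P0 ends]
  n4 'c': a→6 c→12 d→5
  n5 'cd': ·  [P1 ends]
  n6 'ca': c→7
  n7 'cac': c→8
  n8 'cacc': c→9
  n9 'caccc': a→10
  n10 'caccca': ·  [P2 ends]
  n11 'd': ·  [P3 ends]
  n12 'cc': c→16  [P4 ends]
  n13 'bc': c→14
  n14 'bcc': a→15
  n15 'bcca': ·  [P5 ends]
  n16 'ccc': a→17
  n17 'ccca': ·  [P6 ends]

BFS fail/out derivation:
  fail(1) 'b': from fail(0)=0 chase 'b': 0 ⇒ 0;  out=∅∪out(0)=∅
  fail(4) 'c': from fail(0)=0 chase 'c': 0 ⇒ 0;  out=∅∪out(0)=∅
  fail(11) 'd': from fail(0)=0 chase 'd': 0 ⇒ 0;  out={3}∪out(0)={3}
  fail(2) 'ba': from fail(1)=0 chase 'a': 0 ⇒ 0;  out=∅∪out(0)=∅
  fail(5) 'cd': from fail(4)=0 chase 'd': 0 ⇒ 11;  out={1}∪out(11)={1,3}
  fail(6) 'ca': from fail(4)=0 chase 'a': 0 ⇒ 0;  out=∅∪out(0)=∅
  fail(12) 'cc': from fail(4)=0 chase 'c': 0 ⇒ 4;  out={4}∪out(4)={4}
  fail(13) 'bc': from fail(1)=0 chase 'c': 0 ⇒ 4;  out=∅∪out(4)=∅
  fail(3) 'bad': from fail(2)=0 chase 'd': 0 ⇒ 11;  out={0}∪out(11)={0,3}
  fail(7) 'cac': from fail(6)=0 chase 'c': 0 ⇒ 4;  out=∅∪out(4)=∅
  fail(14) 'bcc': from fail(13)=4 chase 'c': 4 ⇒ 12;  out=∅∪out(12)={4}
  fail(16) 'ccc': from fail(12)=4 chase 'c': 4 ⇒ 12;  out=∅∪out(12)={4}
  fail(8) 'cacc': from fail(7)=4 chase 'c': 4 ⇒ 12;  out=∅∪out(12)={4}
  fail(15) 'bcca': from fail(14)=12 chase 'a': 12→4 ⇒ 6;  out={5}∪out(6)={5}
  fail(17) 'ccca': from fail(16)=12 chase 'a': 12→4 ⇒ 6;  out={6}∪out(6)={6}
  fail(9) 'caccc': from fail(8)=12 chase 'c': 12 ⇒ 16;  out=∅∪out(16)={4}
  fail(10) 'caccca': from fail(9)=16 chase 'a': 16 ⇒ 17;  out={2}∪out(17)={2,6}

Run:
[0] read 'b'  n0⇒n1
[1] read 'c'  n1⇒n13
[2] read 'c'  n13⇒n14  emit P4@[1:2]
[3] read 'c'  n14⇒n16 ·f  emit P4@[2:3]
[4] read 'a'  n16⇒n17  emit P6@[1:4]
[5] read 'd'  n17⇒n11 ·f  emit P3@[5:5]
[6] read 'd'  n11⇒n11 ·f  emit P3@[6:6]
[7] read 'd'  n11⇒n11 ·f  emit P3@[7:7]
[8] read 'd'  n11⇒n11 ·f  emit P3@[8:8]
[9] read 'd'  n11⇒n11 ·f  emit P3@[9:9]
[10] read 'c'  n11⇒n4 ·f
[11] read 'a'  n4⇒n6
[12] read 'c'  n6⇒n7
[13] read 'c'  n7⇒n8  emit P4@[12:13]
[14] read 'c'  n8⇒n9  emit P4@[13:14]
[15] read 'c'  n9⇒n16 ·f  emit P4@[14:15]
[16] read 'b'  n16⇒n1 ·f
[17] read 'b'  n1⇒n1 ·f
[18] read 'c'  n1⇒n13
[19] read 'c'  n13⇒n14  emit P4@[18:19]
[20] read 'a'  n14⇒n15  emit P5@[17:20]
[21] read 'd'  n15⇒n11 ·f  emit P3@[21:21]
[22] read 'c'  n11⇒n4 ·f
[23] read 'a'  n4⇒n6
[24] read 'c'  n6⇒n7
[25] read 'c'  n7⇒n8  emit P4@[24:25]
[26] read 'c'  n8⇒n9  emit P4@[25:26]
[27] read 'a'  n9⇒n10  emit P2@[22:27],P6@[24:27]
[28] read 'd'  n10⇒n11 ·f  emit P3@[28:28]
[29] read 'c'  n11⇒n4 ·f
[30] read 'd'  n4⇒n5  emit P1@[29:30],P3@[30:30]
[31] read 'b'  n5⇒n1 ·f
[32] read 'd'  n1⇒n11 ·f  emit P3@[32:32]
[33] read 'b'  n11⇒n1 ·f
[34] read 'c'  n1⇒n13
[35] read 'c'  n13⇒n14  emit P4@[34:35]
[36] read 'a'  n14⇒n15  emit P5@[33:36]
[37] read 'c'  n15⇒n7 ·f
[38] read 'c'  n7⇒n8  emit P4@[37:38]
[39] read 'c'  n8⇒n9  emit P4@[38:39]
[40] read 'a'  n9⇒n10  emit P2@[35:40],P6@[37:40]
[41] read 'c'  n10⇒n7 ·f
[42] read 'd'  n7⇒n5 ·f  emit P1@[41:42],P3@[42:42]
[43] read 'c'  n5⇒n4 ·f
[44] read 'c'  n4⇒n12  emit P4@[43:44]
[45] read 'c'  n12⇒n16  emit P4@[44:45]
[46] read 'c'  n16⇒n16 ·f  emit P4@[45:46]
[47] read 'c'  n16⇒n16 ·f  emit P4@[46:47]
[48] read 'a'  n16⇒n17  emit P6@[45:48]
[49] read 'c'  n17⇒n7 ·f
[50] read 'e'  n7⇒n0 ·f
[51] read 'd'  n0⇒n11  emit P3@[51:51]
[52] read 'b'  n11⇒n1 ·f
[53] read 'a'  n1⇒n2
[54] read 'd'  n2⇒n3  emit P0@[52:54],P3@[54:54]
[55] read 'e'  n3⇒n0 ·f
[56] read 'd'  n0⇒n11  emit P3@[56:56]
[57] read 'b'  n11⇒n1 ·f
[58] read 'd'  n1⇒n11 ·f  emit P3@[58:58]
[59] read 'e'  n11⇒n0 ·f

All matches (sorted): [[2,4],[3,4],[4,6],[5,3],[6,3],[7,3],[8,3],[9,3],[13,4],[14,4],[15,4],[19,4],[20,5],[21,3],[25,4],[26,4],[27,2],[27,6],[28,3],[30,1],[30,3],[32,3],[35,4],[36,5],[38,4],[39,4],[40,2],[40,6],[42,1],[42,3],[44,4],[45,4],[46,4],[47,4],[48,6],[51,3],[54,0],[54,3],[56,3],[58,3]]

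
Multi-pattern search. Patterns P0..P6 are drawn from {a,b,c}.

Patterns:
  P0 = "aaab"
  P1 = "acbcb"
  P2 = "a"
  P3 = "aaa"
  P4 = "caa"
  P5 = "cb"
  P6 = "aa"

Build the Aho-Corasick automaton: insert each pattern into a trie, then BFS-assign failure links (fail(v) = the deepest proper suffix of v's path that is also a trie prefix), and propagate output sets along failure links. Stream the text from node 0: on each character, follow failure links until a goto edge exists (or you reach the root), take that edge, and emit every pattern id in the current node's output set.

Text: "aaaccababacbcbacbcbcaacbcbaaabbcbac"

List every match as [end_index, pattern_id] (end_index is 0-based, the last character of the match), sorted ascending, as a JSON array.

Build automaton:
Trie nodes:
  0='ε' goto a→1 c→9
  1='a' goto a→2 c→5  [P2 ends]
  2='aa' goto a→3  [P6 ends]
  3='aaa' goto b→4  [P3 ends]
  4='aaab' goto ·  [P0 ends]
  5='ac' goto b→6
  6='acb' goto c→7
  7='acbc' goto b→8
  8='acbcb' goto ·  [P1 ends]
  9='c' goto a→10 b→12
  10='ca' goto a→11
  11='caa' goto ·  [P4 ends]
  12='cb' goto ·  [P5 ends]

Failure links (BFS by depth):
  fail(1) 'a': from fail(0)=0 chase 'a': 0 ⇒ 0;  out={2}∪out(0)={2}
  fail(9) 'c': from fail(0)=0 chase 'c': 0 ⇒ 0;  out=∅∪out(0)=∅
  fail(2) 'aa': from fail(1)=0 chase 'a': 0 ⇒ 1;  out={6}∪out(1)={2,6}
  fail(5) 'ac': from fail(1)=0 chase 'c': 0 ⇒ 9;  out=∅∪out(9)=∅
  fail(10) 'ca': from fail(9)=0 chase 'a': 0 ⇒ 1;  out=∅∪out(1)={2}
  fail(12) 'cb': from fail(9)=0 chase 'b': 0 ⇒ 0;  out={5}∪out(0)={5}
  fail(3) 'aaa': from fail(2)=1 chase 'a': 1 ⇒ 2;  out={3}∪out(2)={2,3,6}
  fail(6) 'acb': from fail(5)=9 chase 'b': 9 ⇒ 12;  out=∅∪out(12)={5}
  fail(11) 'caa': from fail(10)=1 chase 'a': 1 ⇒ 2;  out={4}∪out(2)={2,4,6}
  fail(4) 'aaab': from fail(3)=2 chase 'b': 2→1→0 ⇒ 0;  out={0}∪out(0)={0}
  fail(7) 'acbc': from fail(6)=12 chase 'c': 12→0 ⇒ 9;  out=∅∪out(9)=∅
  fail(8) 'acbcb': from fail(7)=9 chase 'b': 9 ⇒ 12;  out={1}∪out(12)={1,5}

Run:
[0] read 'a'  n0⇒n1  ** P2@[0:0]
[1] read 'a'  n1⇒n2  ** P2@[1:1],P6@[0:1]
[2] read 'a'  n2⇒n3  ** P2@[2:2],P3@[0:2],P6@[1:2]
[3] read 'c'  n3⇒n5 (fail-walked)
[4] read 'c'  n5⇒n9 (fail-walked)
[5] read 'a'  n9⇒n10  ** P2@[5:5]
[6] read 'b'  n10⇒n0 (fail-walked)
[7] read 'a'  n0⇒n1  ** P2@[7:7]
[8] read 'b'  n1⇒n0 (fail-walked)
[9] read 'a'  n0⇒n1  ** P2@[9:9]
[10] read 'c'  n1⇒n5
[11] read 'b'  n5⇒n6  ** P5@[10:11]
[12] read 'c'  n6⇒n7
[13] read 'b'  n7⇒n8  ** P1@[9:13],P5@[12:13]
[14] read 'a'  n8⇒n1 (fail-walked)  ** P2@[14:14]
[15] read 'c'  n1⇒n5
[16] read 'b'  n5⇒n6  ** P5@[15:16]
[17] read 'c'  n6⇒n7
[18] read 'b'  n7⇒n8  ** P1@[14:18],P5@[17:18]
[19] read 'c'  n8⇒n9 (fail-walked)
[20] read 'a'  n9⇒n10  ** P2@[20:20]
[21] read 'a'  n10⇒n11  ** P2@[21:21],P4@[19:21],P6@[20:21]
[22] read 'c'  n11⇒n5 (fail-walked)
[23] read 'b'  n5⇒n6  ** P5@[22:23]
[24] read 'c'  n6⇒n7
[25] read 'b'  n7⇒n8  ** P1@[21:25],P5@[24:25]
[26] read 'a'  n8⇒n1 (fail-walked)  ** P2@[26:26]
[27] read 'a'  n1⇒n2  ** P2@[27:27],P6@[26:27]
[28] read 'a'  n2⇒n3  ** P2@[28:28],P3@[26:28],P6@[27:28]
[29] read 'b'  n3⇒n4  ** P0@[26:29]
[30] read 'b'  n4⇒n0 (fail-walked)
[31] read 'c'  n0⇒n9
[32] read 'b'  n9⇒n12  ** P5@[31:32]
[33] read 'a'  n12⇒n1 (fail-walked)  ** P2@[33:33]
[34] read 'c'  n1⇒n5

All matches (sorted): [[0,2],[1,2],[1,6],[2,2],[2,3],[2,6],[5,2],[7,2],[9,2],[11,5],[13,1],[13,5],[14,2],[16,5],[18,1],[18,5],[20,2],[21,2],[21,4],[21,6],[23,5],[25,1],[25,5],[26,2],[27,2],[27,6],[28,2],[28,3],[28,6],[29,0],[32,5],[33,2]]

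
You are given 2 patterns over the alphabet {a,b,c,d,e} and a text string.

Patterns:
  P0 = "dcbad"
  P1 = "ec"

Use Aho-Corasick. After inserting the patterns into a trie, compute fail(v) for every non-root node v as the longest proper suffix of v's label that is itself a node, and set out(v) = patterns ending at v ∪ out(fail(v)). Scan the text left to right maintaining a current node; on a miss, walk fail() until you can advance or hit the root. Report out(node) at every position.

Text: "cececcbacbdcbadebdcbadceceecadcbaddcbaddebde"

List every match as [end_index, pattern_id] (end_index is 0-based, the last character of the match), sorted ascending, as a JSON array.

Construct AC machine:
Trie nodes:
  n0 'ε': d→1 e→6
  n1 'd': c→2
  n2 'dc': b→3
  n3 'dcb': a→4
  n4 'dcba': d→5
  n5 'dcbad': ·  [P0 ends]
  n6 'e': c→7
  n7 'ec': ·  [P1 ends]

Failure links (BFS by depth):
  n1('d'): parent n0 fail=0; on 'd' 0 → fail=0;  out ∅∪∅=∅
  n6('e'): parent n0 fail=0; on 'e' 0 → fail=0;  out ∅∪∅=∅
  n2('dc'): parent n1 fail=0; on 'c' 0 → fail=0;  out ∅∪∅=∅
  n7('ec'): parent n6 fail=0; on 'c' 0 → fail=0;  out {1}∪∅={1}
  n3('dcb'): parent n2 fail=0; on 'b' 0 → fail=0;  out ∅∪∅=∅
  n4('dcba'): parent n3 fail=0; on 'a' 0 → fail=0;  out ∅∪∅=∅
  n5('dcbad'): parent n4 fail=0; on 'd' 0 → fail=1;  out {0}∪∅={0}

Text stream:
pos 0 'c': at 0
pos 1 'e': at 6
pos 2 'c': at 7  → match P1@[1:2]
pos 3 'e': at 6 (fail-walked)
pos 4 'c': at 7  → match P1@[3:4]
pos 5 'c': at 0 (fail-walked)
pos 6 'b': at 0
pos 7 'a': at 0
pos 8 'c': at 0
pos 9 'b': at 0
pos 10 'd': at 1
pos 11 'c': at 2
pos 12 'b': at 3
pos 13 'a': at 4
pos 14 'd': at 5  → match P0@[10:14]
pos 15 'e': at 6 (fail-walked)
pos 16 'b': at 0 (fail-walked)
pos 17 'd': at 1
pos 18 'c': at 2
pos 19 'b': at 3
pos 20 'a': at 4
pos 21 'd': at 5  → match P0@[17:21]
pos 22 'c': at 2 (fail-walked)
pos 23 'e': at 6 (fail-walked)
pos 24 'c': at 7  → match P1@[23:24]
pos 25 'e': at 6 (fail-walked)
pos 26 'e': at 6 (fail-walked)
pos 27 'c': at 7  → match P1@[26:27]
pos 28 'a': at 0 (fail-walked)
pos 29 'd': at 1
pos 30 'c': at 2
pos 31 'b': at 3
pos 32 'a': at 4
pos 33 'd': at 5  → match P0@[29:33]
pos 34 'd': at 1 (fail-walked)
pos 35 'c': at 2
pos 36 'b': at 3
pos 37 'a': at 4
pos 38 'd': at 5  → match P0@[34:38]
pos 39 'd': at 1 (fail-walked)
pos 40 'e': at 6 (fail-walked)
pos 41 'b': at 0 (fail-walked)
pos 42 'd': at 1
pos 43 'e': at 6 (fail-walked)

All matches (sorted): [[2,1],[4,1],[14,0],[21,0],[24,1],[27,1],[33,0],[38,0]]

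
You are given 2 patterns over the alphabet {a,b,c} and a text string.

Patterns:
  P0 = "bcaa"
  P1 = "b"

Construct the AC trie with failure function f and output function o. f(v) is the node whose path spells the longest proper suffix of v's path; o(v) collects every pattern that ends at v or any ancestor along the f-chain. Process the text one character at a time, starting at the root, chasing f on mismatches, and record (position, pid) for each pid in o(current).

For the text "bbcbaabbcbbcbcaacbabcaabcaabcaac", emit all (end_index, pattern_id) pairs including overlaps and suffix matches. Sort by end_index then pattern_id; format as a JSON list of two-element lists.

Build automaton:
Trie (insert patterns):
  0='ε' goto b→1
  1='b' goto c→2  ←P1
  2='bc' goto a→3
  3='bca' goto a→4
  4='bcaa' goto ·  ←P0

BFS fail/out derivation:
  fail(1) 'b': from fail(0)=0 chase 'b': 0 ⇒ 0;  out={1}∪out(0)={1}
  fail(2) 'bc': from fail(1)=0 chase 'c': 0 ⇒ 0;  out=∅∪out(0)=∅
  fail(3) 'bca': from fail(2)=0 chase 'a': 0 ⇒ 0;  out=∅∪out(0)=∅
  fail(4) 'bcaa': from fail(3)=0 chase 'a': 0 ⇒ 0;  out={0}∪out(0)={0}

Scan:
pos 0 'b': at 1  ** P1@[0:0]
pos 1 'b': at 1 ·f  ** P1@[1:1]
pos 2 'c': at 2
pos 3 'b': at 1 ·f  ** P1@[3:3]
pos 4 'a': at 0 ·f
pos 5 'a': at 0
pos 6 'b': at 1  ** P1@[6:6]
pos 7 'b': at 1 ·f  ** P1@[7:7]
pos 8 'c': at 2
pos 9 'b': at 1 ·f  ** P1@[9:9]
pos 10 'b': at 1 ·f  ** P1@[10:10]
pos 11 'c': at 2
pos 12 'b': at 1 ·f  ** P1@[12:12]
pos 13 'c': at 2
pos 14 'a': at 3
pos 15 'a': at 4  ** P0@[12:15]
pos 16 'c': at 0 ·f
pos 17 'b': at 1  ** P1@[17:17]
pos 18 'a': at 0 ·f
pos 19 'b': at 1  ** P1@[19:19]
pos 20 'c': at 2
pos 21 'a': at 3
pos 22 'a': at 4  ** P0@[19:22]
pos 23 'b': at 1 ·f  ** P1@[23:23]
pos 24 'c': at 2
pos 25 'a': at 3
pos 26 'a': at 4  ** P0@[23:26]
pos 27 'b': at 1 ·f  ** P1@[27:27]
pos 28 'c': at 2
pos 29 'a': at 3
pos 30 'a': at 4  ** P0@[27:30]
pos 31 'c': at 0 ·f

All matches (sorted): [[0,1],[1,1],[3,1],[6,1],[7,1],[9,1],[10,1],[12,1],[15,0],[17,1],[19,1],[22,0],[23,1],[26,0],[27,1],[30,0]]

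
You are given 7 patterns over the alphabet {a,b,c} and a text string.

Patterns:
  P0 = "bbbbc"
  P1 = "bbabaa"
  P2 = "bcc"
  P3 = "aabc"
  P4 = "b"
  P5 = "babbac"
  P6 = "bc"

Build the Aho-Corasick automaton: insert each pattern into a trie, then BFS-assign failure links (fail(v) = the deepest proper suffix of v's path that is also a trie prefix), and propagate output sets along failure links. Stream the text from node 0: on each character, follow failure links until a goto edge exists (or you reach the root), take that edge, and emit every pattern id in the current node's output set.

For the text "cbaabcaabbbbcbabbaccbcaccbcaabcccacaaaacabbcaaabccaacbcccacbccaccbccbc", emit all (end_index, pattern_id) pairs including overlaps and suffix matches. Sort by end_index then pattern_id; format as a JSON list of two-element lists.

Construct AC machine:
Trie nodes:
  n0 'ε': a→12 b→1
  n1 'b': a→16 b→2 c→10  [P4 ends]
  n2 'bb': a→6 b→3
  n3 'bbb': b→4
  n4 'bbbb': c→5
  n5 'bbbbc': ·  [P0 ends]
  n6 'bba': b→7
  n7 'bbab': a→8
  n8 'bbaba': a→9
  n9 'bbabaa': ·  [P1 ends]
  n10 'bc': c→11  [P6 ends]
  n11 'bcc': ·  [P2 ends]
  n12 'a': a→13
  n13 'aa': b→14
  n14 'aab': c→15
  n15 'aabc': ·  [P3 ends]
  n16 'ba': b→17
  n17 'bab': b→18
  n18 'babb': a→19
  n19 'babba': c→20
  n20 'babbac': ·  [P5 ends]

Failure links (BFS by depth):
  fail(1) 'b': from fail(0)=0 chase 'b': 0 ⇒ 0;  out={4}∪out(0)={4}
  fail(12) 'a': from fail(0)=0 chase 'a': 0 ⇒ 0;  out=∅∪out(0)=∅
  fail(2) 'bb': from fail(1)=0 chase 'b': 0 ⇒ 1;  out=∅∪out(1)={4}
  fail(10) 'bc': from fail(1)=0 chase 'c': 0 ⇒ 0;  out={6}∪out(0)={6}
  fail(13) 'aa': from fail(12)=0 chase 'a': 0 ⇒ 12;  out=∅∪out(12)=∅
  fail(16) 'ba': from fail(1)=0 chase 'a': 0 ⇒ 12;  out=∅∪out(12)=∅
  fail(3) 'bbb': from fail(2)=1 chase 'b': 1 ⇒ 2;  out=∅∪out(2)={4}
  fail(6) 'bba': from fail(2)=1 chase 'a': 1 ⇒ 16;  out=∅∪out(16)=∅
  fail(11) 'bcc': from fail(10)=0 chase 'c': 0 ⇒ 0;  out={2}∪out(0)={2}
  fail(14) 'aab': from fail(13)=12 chase 'b': 12→0 ⇒ 1;  out=∅∪out(1)={4}
  fail(17) 'bab': from fail(16)=12 chase 'b': 12→0 ⇒ 1;  out=∅∪out(1)={4}
  fail(4) 'bbbb': from fail(3)=2 chase 'b': 2 ⇒ 3;  out=∅∪out(3)={4}
  fail(7) 'bbab': from fail(6)=16 chase 'b': 16 ⇒ 17;  out=∅∪out(17)={4}
  fail(15) 'aabc': from fail(14)=1 chase 'c': 1 ⇒ 10;  out={3}∪out(10)={3,6}
  fail(18) 'babb': from fail(17)=1 chase 'b': 1 ⇒ 2;  out=∅∪out(2)={4}
  fail(5) 'bbbbc': from fail(4)=3 chase 'c': 3→2→1 ⇒ 10;  out={0}∪out(10)={0,6}
  fail(8) 'bbaba': from fail(7)=17 chase 'a': 17→1 ⇒ 16;  out=∅∪out(16)=∅
  fail(19) 'babba': from fail(18)=2 chase 'a': 2 ⇒ 6;  out=∅∪out(6)=∅
  fail(9) 'bbabaa': from fail(8)=16 chase 'a': 16→12 ⇒ 13;  out={1}∪out(13)={1}
  fail(20) 'babbac': from fail(19)=6 chase 'c': 6→16→12→0 ⇒ 0;  out={5}∪out(0)={5}

Text stream:
pos 0 'c': at 0
pos 1 'b': at 1  → match P4@[1:1]
pos 2 'a': at 16
pos 3 'a': at 13 (fail-walked)
pos 4 'b': at 14  → match P4@[4:4]
pos 5 'c': at 15  → match P3@[2:5],P6@[4:5]
pos 6 'a': at 12 (fail-walked)
pos 7 'a': at 13
pos 8 'b': at 14  → match P4@[8:8]
pos 9 'b': at 2 (fail-walked)  → match P4@[9:9]
pos 10 'b': at 3  → match P4@[10:10]
pos 11 'b': at 4  → match P4@[11:11]
pos 12 'c': at 5  → match P0@[8:12],P6@[11:12]
pos 13 'b': at 1 (fail-walked)  → match P4@[13:13]
pos 14 'a': at 16
pos 15 'b': at 17  → match P4@[15:15]
pos 16 'b': at 18  → match P4@[16:16]
pos 17 'a': at 19
pos 18 'c': at 20  → match P5@[13:18]
pos 19 'c': at 0 (fail-walked)
pos 20 'b': at 1  → match P4@[20:20]
pos 21 'c': at 10  → match P6@[20:21]
pos 22 'a': at 12 (fail-walked)
pos 23 'c': at 0 (fail-walked)
pos 24 'c': at 0
pos 25 'b': at 1  → match P4@[25:25]
pos 26 'c': at 10  → match P6@[25:26]
pos 27 'a': at 12 (fail-walked)
pos 28 'a': at 13
pos 29 'b': at 14  → match P4@[29:29]
pos 30 'c': at 15  → match P3@[27:30],P6@[29:30]
pos 31 'c': at 11 (fail-walked)  → match P2@[29:31]
pos 32 'c': at 0 (fail-walked)
pos 33 'a': at 12
pos 34 'c': at 0 (fail-walked)
pos 35 'a': at 12
pos 36 'a': at 13
pos 37 'a': at 13 (fail-walked)
pos 38 'a': at 13 (fail-walked)
pos 39 'c': at 0 (fail-walked)
pos 40 'a': at 12
pos 41 'b': at 1 (fail-walked)  → match P4@[41:41]
pos 42 'b': at 2  → match P4@[42:42]
pos 43 'c': at 10 (fail-walked)  → match P6@[42:43]
pos 44 'a': at 12 (fail-walked)
pos 45 'a': at 13
pos 46 'a': at 13 (fail-walked)
pos 47 'b': at 14  → match P4@[47:47]
pos 48 'c': at 15  → match P3@[45:48],P6@[47:48]
pos 49 'c': at 11 (fail-walked)  → match P2@[47:49]
pos 50 'a': at 12 (fail-walked)
pos 51 'a': at 13
pos 52 'c': at 0 (fail-walked)
pos 53 'b': at 1  → match P4@[53:53]
pos 54 'c': at 10  → match P6@[53:54]
pos 55 'c': at 11  → match P2@[53:55]
pos 56 'c': at 0 (fail-walked)
pos 57 'a': at 12
pos 58 'c': at 0 (fail-walked)
pos 59 'b': at 1  → match P4@[59:59]
pos 60 'c': at 10  → match P6@[59:60]
pos 61 'c': at 11  → match P2@[59:61]
pos 62 'a': at 12 (fail-walked)
pos 63 'c': at 0 (fail-walked)
pos 64 'c': at 0
pos 65 'b': at 1  → match P4@[65:65]
pos 66 'c': at 10  → match P6@[65:66]
pos 67 'c': at 11  → match P2@[65:67]
pos 68 'b': at 1 (fail-walked)  → match P4@[68:68]
pos 69 'c': at 10  → match P6@[68:69]

All matches (sorted): [[1,4],[4,4],[5,3],[5,6],[8,4],[9,4],[10,4],[11,4],[12,0],[12,6],[13,4],[15,4],[16,4],[18,5],[20,4],[21,6],[25,4],[26,6],[29,4],[30,3],[30,6],[31,2],[41,4],[42,4],[43,6],[47,4],[48,3],[48,6],[49,2],[53,4],[54,6],[55,2],[59,4],[60,6],[61,2],[65,4],[66,6],[67,2],[68,4],[69,6]]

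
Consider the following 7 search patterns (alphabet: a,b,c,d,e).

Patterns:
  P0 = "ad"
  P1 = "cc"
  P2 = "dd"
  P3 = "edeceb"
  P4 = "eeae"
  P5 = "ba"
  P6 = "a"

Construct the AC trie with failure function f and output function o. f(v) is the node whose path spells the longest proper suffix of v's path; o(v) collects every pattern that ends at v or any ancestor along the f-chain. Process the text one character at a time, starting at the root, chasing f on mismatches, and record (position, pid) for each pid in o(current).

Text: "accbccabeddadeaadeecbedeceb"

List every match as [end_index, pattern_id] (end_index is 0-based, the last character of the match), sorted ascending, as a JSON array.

Construct AC machine:
Trie nodes:
  n0 'ε': a→1 b→16 c→3 d→5 e→7
  n1 'a': d→2  [P6 ends]
  n2 'ad': ·  [P0 ends]
  n3 'c': c→4
  n4 'cc': ·  [P1 ends]
  n5 'd': d→6
  n6 'dd': ·  [P2 ends]
  n7 'e': d→8 e→13
  n8 'ed': e→9
  n9 'ede': c→10
  n10 'edec': e→11
  n11 'edece': b→12
  n12 'edeceb': ·  [P3 ends]
  n13 'ee': a→14
  n14 'eea': e→15
  n15 'eeae': ·  [P4 ends]
  n16 'b': a→17
  n17 'ba': ·  [P5 ends]

BFS fail/out derivation:
  fail(1) 'a': from fail(0)=0 chase 'a': 0 ⇒ 0;  out={6}∪out(0)={6}
  fail(3) 'c': from fail(0)=0 chase 'c': 0 ⇒ 0;  out=∅∪out(0)=∅
  fail(5) 'd': from fail(0)=0 chase 'd': 0 ⇒ 0;  out=∅∪out(0)=∅
  fail(7) 'e': from fail(0)=0 chase 'e': 0 ⇒ 0;  out=∅∪out(0)=∅
  fail(16) 'b': from fail(0)=0 chase 'b': 0 ⇒ 0;  out=∅∪out(0)=∅
  fail(2) 'ad': from fail(1)=0 chase 'd': 0 ⇒ 5;  out={0}∪out(5)={0}
  fail(4) 'cc': from fail(3)=0 chase 'c': 0 ⇒ 3;  out={1}∪out(3)={1}
  fail(6) 'dd': from fail(5)=0 chase 'd': 0 ⇒ 5;  out={2}∪out(5)={2}
  fail(8) 'ed': from fail(7)=0 chase 'd': 0 ⇒ 5;  out=∅∪out(5)=∅
  fail(13) 'ee': from fail(7)=0 chase 'e': 0 ⇒ 7;  out=∅∪out(7)=∅
  fail(17) 'ba': from fail(16)=0 chase 'a': 0 ⇒ 1;  out={5}∪out(1)={5,6}
  fail(9) 'ede': from fail(8)=5 chase 'e': 5→0 ⇒ 7;  out=∅∪out(7)=∅
  fail(14) 'eea': from fail(13)=7 chase 'a': 7→0 ⇒ 1;  out=∅∪out(1)={6}
  fail(10) 'edec': from fail(9)=7 chase 'c': 7→0 ⇒ 3;  out=∅∪out(3)=∅
  fail(15) 'eeae': from fail(14)=1 chase 'e': 1→0 ⇒ 7;  out={4}∪out(7)={4}
  fail(11) 'edece': from fail(10)=3 chase 'e': 3→0 ⇒ 7;  out=∅∪out(7)=∅
  fail(12) 'edeceb': from fail(11)=7 chase 'b': 7→0 ⇒ 16;  out={3}∪out(16)={3}

Text stream:
i=0 'a': node 0→1  emit P6@[0:0]
i=1 'c': node 1→3 ·f
i=2 'c': node 3→4  emit P1@[1:2]
i=3 'b': node 4→16 ·f
i=4 'c': node 16→3 ·f
i=5 'c': node 3→4  emit P1@[4:5]
i=6 'a': node 4→1 ·f  emit P6@[6:6]
i=7 'b': node 1→16 ·f
i=8 'e': node 16→7 ·f
i=9 'd': node 7→8
i=10 'd': node 8→6 ·f  emit P2@[9:10]
i=11 'a': node 6→1 ·f  emit P6@[11:11]
i=12 'd': node 1→2  emit P0@[11:12]
i=13 'e': node 2→7 ·f
i=14 'a': node 7→1 ·f  emit P6@[14:14]
i=15 'a': node 1→1 ·f  emit P6@[15:15]
i=16 'd': node 1→2  emit P0@[15:16]
i=17 'e': node 2→7 ·f
i=18 'e': node 7→13
i=19 'c': node 13→3 ·f
i=20 'b': node 3→16 ·f
i=21 'e': node 16→7 ·f
i=22 'd': node 7→8
i=23 'e': node 8→9
i=24 'c': node 9→10
i=25 'e': node 10→11
i=26 'b': node 11→12  emit P3@[21:26]

Matches: [[0,6],[2,1],[5,1],[6,6],[10,2],[11,6],[12,0],[14,6],[15,6],[16,0],[26,3]]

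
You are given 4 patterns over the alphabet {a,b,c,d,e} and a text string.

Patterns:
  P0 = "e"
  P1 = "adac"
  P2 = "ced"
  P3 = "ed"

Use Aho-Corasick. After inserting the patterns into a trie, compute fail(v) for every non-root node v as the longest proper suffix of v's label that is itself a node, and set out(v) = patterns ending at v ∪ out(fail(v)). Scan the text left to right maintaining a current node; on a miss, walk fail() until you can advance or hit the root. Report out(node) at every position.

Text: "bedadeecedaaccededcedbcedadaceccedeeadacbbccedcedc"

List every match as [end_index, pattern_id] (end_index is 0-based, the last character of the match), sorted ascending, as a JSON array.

Build:
Trie nodes:
  0='ε' goto a→2 c→6 e→1
  1='e' goto d→9  [P0 ends]
  2='a' goto d→3
  3='ad' goto a→4
  4='ada' goto c→5
  5='adac' goto ·  [P1 ends]
  6='c' goto e→7
  7='ce' goto d→8
  8='ced' goto ·  [P2 ends]
  9='ed' goto ·  [P3 ends]

Failure links (BFS by depth):
  fail(1) 'e': from fail(0)=0 chase 'e': 0 ⇒ 0;  out={0}∪out(0)={0}
  fail(2) 'a': from fail(0)=0 chase 'a': 0 ⇒ 0;  out=∅∪out(0)=∅
  fail(6) 'c': from fail(0)=0 chase 'c': 0 ⇒ 0;  out=∅∪out(0)=∅
  fail(3) 'ad': from fail(2)=0 chase 'd': 0 ⇒ 0;  out=∅∪out(0)=∅
  fail(7) 'ce': from fail(6)=0 chase 'e': 0 ⇒ 1;  out=∅∪out(1)={0}
  fail(9) 'ed': from fail(1)=0 chase 'd': 0 ⇒ 0;  out={3}∪out(0)={3}
  fail(4) 'ada': from fail(3)=0 chase 'a': 0 ⇒ 2;  out=∅∪out(2)=∅
  fail(8) 'ced': from fail(7)=1 chase 'd': 1 ⇒ 9;  out={2}∪out(9)={2,3}
  fail(5) 'adac': from fail(4)=2 chase 'c': 2→0 ⇒ 6;  out={1}∪out(6)={1}

Text stream:
pos 0 'b': at 0
pos 1 'e': at 1  ** P0@[1:1]
pos 2 'd': at 9  ** P3@[1:2]
pos 3 'a': at 2 (via fail)
pos 4 'd': at 3
pos 5 'e': at 1 (via fail)  ** P0@[5:5]
pos 6 'e': at 1 (via fail)  ** P0@[6:6]
pos 7 'c': at 6 (via fail)
pos 8 'e': at 7  ** P0@[8:8]
pos 9 'd': at 8  ** P2@[7:9],P3@[8:9]
pos 10 'a': at 2 (via fail)
pos 11 'a': at 2 (via fail)
pos 12 'c': at 6 (via fail)
pos 13 'c': at 6 (via fail)
pos 14 'e': at 7  ** P0@[14:14]
pos 15 'd': at 8  ** P2@[13:15],P3@[14:15]
pos 16 'e': at 1 (via fail)  ** P0@[16:16]
pos 17 'd': at 9  ** P3@[16:17]
pos 18 'c': at 6 (via fail)
pos 19 'e': at 7  ** P0@[19:19]
pos 20 'd': at 8  ** P2@[18:20],P3@[19:20]
pos 21 'b': at 0 (via fail)
pos 22 'c': at 6
pos 23 'e': at 7  ** P0@[23:23]
pos 24 'd': at 8  ** P2@[22:24],P3@[23:24]
pos 25 'a': at 2 (via fail)
pos 26 'd': at 3
pos 27 'a': at 4
pos 28 'c': at 5  ** P1@[25:28]
pos 29 'e': at 7 (via fail)  ** P0@[29:29]
pos 30 'c': at 6 (via fail)
pos 31 'c': at 6 (via fail)
pos 32 'e': at 7  ** P0@[32:32]
pos 33 'd': at 8  ** P2@[31:33],P3@[32:33]
pos 34 'e': at 1 (via fail)  ** P0@[34:34]
pos 35 'e': at 1 (via fail)  ** P0@[35:35]
pos 36 'a': at 2 (via fail)
pos 37 'd': at 3
pos 38 'a': at 4
pos 39 'c': at 5  ** P1@[36:39]
pos 40 'b': at 0 (via fail)
pos 41 'b': at 0
pos 42 'c': at 6
pos 43 'c': at 6 (via fail)
pos 44 'e': at 7  ** P0@[44:44]
pos 45 'd': at 8  ** P2@[43:45],P3@[44:45]
pos 46 'c': at 6 (via fail)
pos 47 'e': at 7  ** P0@[47:47]
pos 48 'd': at 8  ** P2@[46:48],P3@[47:48]
pos 49 'c': at 6 (via fail)

Result: [[1,0],[2,3],[5,0],[6,0],[8,0],[9,2],[9,3],[14,0],[15,2],[15,3],[16,0],[17,3],[19,0],[20,2],[20,3],[23,0],[24,2],[24,3],[28,1],[29,0],[32,0],[33,2],[33,3],[34,0],[35,0],[39,1],[44,0],[45,2],[45,3],[47,0],[48,2],[48,3]]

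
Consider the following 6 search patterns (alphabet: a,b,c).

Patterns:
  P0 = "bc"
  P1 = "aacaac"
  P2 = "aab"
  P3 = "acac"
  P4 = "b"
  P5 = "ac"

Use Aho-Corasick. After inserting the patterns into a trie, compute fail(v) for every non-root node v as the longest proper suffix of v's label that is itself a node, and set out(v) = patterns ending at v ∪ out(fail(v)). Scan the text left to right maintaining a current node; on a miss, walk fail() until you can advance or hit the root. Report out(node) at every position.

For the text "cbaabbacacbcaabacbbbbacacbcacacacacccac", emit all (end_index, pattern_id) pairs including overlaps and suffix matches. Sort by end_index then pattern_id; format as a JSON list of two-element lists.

Construct AC machine:
Trie (insert patterns):
  0='ε' goto a→3 b→1
  1='b' goto c→2  ←P4
  2='bc' goto ·  ←P0
  3='a' goto a→4 c→10
  4='aa' goto b→9 c→5
  5='aac' goto a→6
  6='aaca' goto a→7
  7='aacaa' goto c→8
  8='aacaac' goto ·  ←P1
  9='aab' goto ·  ←P2
  10='ac' goto a→11  ←P5
  11='aca' goto c→12
  12='acac' goto ·  ←P3

Failure links (BFS by depth):
  n1('b'): parent n0 fail=0; on 'b' 0 → fail=0;  out {4}∪∅={4}
  n3('a'): parent n0 fail=0; on 'a' 0 → fail=0;  out ∅∪∅=∅
  n2('bc'): parent n1 fail=0; on 'c' 0 → fail=0;  out {0}∪∅={0}
  n4('aa'): parent n3 fail=0; on 'a' 0 → fail=3;  out ∅∪∅=∅
  n10('ac'): parent n3 fail=0; on 'c' 0 → fail=0;  out {5}∪∅={5}
  n5('aac'): parent n4 fail=3; on 'c' 3 → fail=10;  out ∅∪{5}={5}
  n9('aab'): parent n4 fail=3; on 'b' 3→0 → fail=1;  out {2}∪{4}={2,4}
  n11('aca'): parent n10 fail=0; on 'a' 0 → fail=3;  out ∅∪∅=∅
  n6('aaca'): parent n5 fail=10; on 'a' 10 → fail=11;  out ∅∪∅=∅
  n12('acac'): parent n11 fail=3; on 'c' 3 → fail=10;  out {3}∪{5}={3,5}
  n7('aacaa'): parent n6 fail=11; on 'a' 11→3 → fail=4;  out ∅∪∅=∅
  n8('aacaac'): parent n7 fail=4; on 'c' 4 → fail=5;  out {1}∪{5}={1,5}

Run:
pos 0 'c': at 0
pos 1 'b': at 1  → match P4@[1:1]
pos 2 'a': at 3 (via fail)
pos 3 'a': at 4
pos 4 'b': at 9  → match P2@[2:4],P4@[4:4]
pos 5 'b': at 1 (via fail)  → match P4@[5:5]
pos 6 'a': at 3 (via fail)
pos 7 'c': at 10  → match P5@[6:7]
pos 8 'a': at 11
pos 9 'c': at 12  → match P3@[6:9],P5@[8:9]
pos 10 'b': at 1 (via fail)  → match P4@[10:10]
pos 11 'c': at 2  → match P0@[10:11]
pos 12 'a': at 3 (via fail)
pos 13 'a': at 4
pos 14 'b': at 9  → match P2@[12:14],P4@[14:14]
pos 15 'a': at 3 (via fail)
pos 16 'c': at 10  → match P5@[15:16]
pos 17 'b': at 1 (via fail)  → match P4@[17:17]
pos 18 'b': at 1 (via fail)  → match P4@[18:18]
pos 19 'b': at 1 (via fail)  → match P4@[19:19]
pos 20 'b': at 1 (via fail)  → match P4@[20:20]
pos 21 'a': at 3 (via fail)
pos 22 'c': at 10  → match P5@[21:22]
pos 23 'a': at 11
pos 24 'c': at 12  → match P3@[21:24],P5@[23:24]
pos 25 'b': at 1 (via fail)  → match P4@[25:25]
pos 26 'c': at 2  → match P0@[25:26]
pos 27 'a': at 3 (via fail)
pos 28 'c': at 10  → match P5@[27:28]
pos 29 'a': at 11
pos 30 'c': at 12  → match P3@[27:30],P5@[29:30]
pos 31 'a': at 11 (via fail)
pos 32 'c': at 12  → match P3@[29:32],P5@[31:32]
pos 33 'a': at 11 (via fail)
pos 34 'c': at 12  → match P3@[31:34],P5@[33:34]
pos 35 'c': at 0 (via fail)
pos 36 'c': at 0
pos 37 'a': at 3
pos 38 'c': at 10  → match P5@[37:38]

Matches: [[1,4],[4,2],[4,4],[5,4],[7,5],[9,3],[9,5],[10,4],[11,0],[14,2],[14,4],[16,5],[17,4],[18,4],[19,4],[20,4],[22,5],[24,3],[24,5],[25,4],[26,0],[28,5],[30,3],[30,5],[32,3],[32,5],[34,3],[34,5],[38,5]]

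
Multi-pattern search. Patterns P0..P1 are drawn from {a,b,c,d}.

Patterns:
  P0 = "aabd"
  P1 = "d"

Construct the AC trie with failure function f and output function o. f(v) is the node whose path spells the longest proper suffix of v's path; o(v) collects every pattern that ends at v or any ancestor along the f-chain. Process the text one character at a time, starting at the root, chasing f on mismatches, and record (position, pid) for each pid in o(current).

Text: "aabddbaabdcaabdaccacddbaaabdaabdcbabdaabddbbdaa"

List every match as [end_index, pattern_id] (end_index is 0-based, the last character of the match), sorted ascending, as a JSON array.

Construct AC machine:
Trie nodes:
  0='ε' goto a→1 d→5
  1='a' goto a→2
  2='aa' goto b→3
  3='aab' goto d→4
  4='aabd' goto ·  ←P0
  5='d' goto ·  ←P1

Failure links (BFS by depth):
  n1('a'): parent n0 fail=0; on 'a' 0 → fail=0;  out ∅∪∅=∅
  n5('d'): parent n0 fail=0; on 'd' 0 → fail=0;  out {1}∪∅={1}
  n2('aa'): parent n1 fail=0; on 'a' 0 → fail=1;  out ∅∪∅=∅
  n3('aab'): parent n2 fail=1; on 'b' 1→0 → fail=0;  out ∅∪∅=∅
  n4('aabd'): parent n3 fail=0; on 'd' 0 → fail=5;  out {0}∪{1}={0,1}

Text stream:
i=0 'a': node 0→1
i=1 'a': node 1→2
i=2 'b': node 2→3
i=3 'd': node 3→4  emit P0@[0:3],P1@[3:3]
i=4 'd': node 4→5 (via fail)  emit P1@[4:4]
i=5 'b': node 5→0 (via fail)
i=6 'a': node 0→1
i=7 'a': node 1→2
i=8 'b': node 2→3
i=9 'd': node 3→4  emit P0@[6:9],P1@[9:9]
i=10 'c': node 4→0 (via fail)
i=11 'a': node 0→1
i=12 'a': node 1→2
i=13 'b': node 2→3
i=14 'd': node 3→4  emit P0@[11:14],P1@[14:14]
i=15 'a': node 4→1 (via fail)
i=16 'c': node 1→0 (via fail)
i=17 'c': node 0→0
i=18 'a': node 0→1
i=19 'c': node 1→0 (via fail)
i=20 'd': node 0→5  emit P1@[20:20]
i=21 'd': node 5→5 (via fail)  emit P1@[21:21]
i=22 'b': node 5→0 (via fail)
i=23 'a': node 0→1
i=24 'a': node 1→2
i=25 'a': node 2→2 (via fail)
i=26 'b': node 2→3
i=27 'd': node 3→4  emit P0@[24:27],P1@[27:27]
i=28 'a': node 4→1 (via fail)
i=29 'a': node 1→2
i=30 'b': node 2→3
i=31 'd': node 3→4  emit P0@[28:31],P1@[31:31]
i=32 'c': node 4→0 (via fail)
i=33 'b': node 0→0
i=34 'a': node 0→1
i=35 'b': node 1→0 (via fail)
i=36 'd': node 0→5  emit P1@[36:36]
i=37 'a': node 5→1 (via fail)
i=38 'a': node 1→2
i=39 'b': node 2→3
i=40 'd': node 3→4  emit P0@[37:40],P1@[40:40]
i=41 'd': node 4→5 (via fail)  emit P1@[41:41]
i=42 'b': node 5→0 (via fail)
i=43 'b': node 0→0
i=44 'd': node 0→5  emit P1@[44:44]
i=45 'a': node 5→1 (via fail)
i=46 'a': node 1→2

All matches (sorted): [[3,0],[3,1],[4,1],[9,0],[9,1],[14,0],[14,1],[20,1],[21,1],[27,0],[27,1],[31,0],[31,1],[36,1],[40,0],[40,1],[41,1],[44,1]]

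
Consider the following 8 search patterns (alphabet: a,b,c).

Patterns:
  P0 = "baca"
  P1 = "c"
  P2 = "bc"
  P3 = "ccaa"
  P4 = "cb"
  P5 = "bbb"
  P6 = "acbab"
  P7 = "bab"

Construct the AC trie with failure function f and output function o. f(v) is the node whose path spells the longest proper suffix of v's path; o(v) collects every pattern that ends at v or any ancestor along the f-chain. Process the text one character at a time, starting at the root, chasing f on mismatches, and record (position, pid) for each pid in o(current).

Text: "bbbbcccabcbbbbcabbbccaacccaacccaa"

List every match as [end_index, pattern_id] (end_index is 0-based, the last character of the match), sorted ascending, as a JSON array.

Build automaton:
Trie (insert patterns):
  0='ε' goto a→13 b→1 c→5
  1='b' goto a→2 b→11 c→6
  2='ba' goto b→18 c→3
  3='bac' goto a→4
  4='baca' goto ·  ←P0
  5='c' goto b→10 c→7  ←P1
  6='bc' goto ·  ←P2
  7='cc' goto a→8
  8='cca' goto a→9
  9='ccaa' goto ·  ←P3
  10='cb' goto ·  ←P4
  11='bb' goto b→12
  12='bbb' goto ·  ←P5
  13='a' goto c→14
  14='ac' goto b→15
  15='acb' goto a→16
  16='acba' goto b→17
  17='acbab' goto ·  ←P6
  18='bab' goto ·  ←P7

BFS fail/out derivation:
  n1('b'): parent n0 fail=0; on 'b' 0 → fail=0;  out ∅∪∅=∅
  n5('c'): parent n0 fail=0; on 'c' 0 → fail=0;  out {1}∪∅={1}
  n13('a'): parent n0 fail=0; on 'a' 0 → fail=0;  out ∅∪∅=∅
  n2('ba'): parent n1 fail=0; on 'a' 0 → fail=13;  out ∅∪∅=∅
  n6('bc'): parent n1 fail=0; on 'c' 0 → fail=5;  out {2}∪{1}={1,2}
  n7('cc'): parent n5 fail=0; on 'c' 0 → fail=5;  out ∅∪{1}={1}
  n10('cb'): parent n5 fail=0; on 'b' 0 → fail=1;  out {4}∪∅={4}
  n11('bb'): parent n1 fail=0; on 'b' 0 → fail=1;  out ∅∪∅=∅
  n14('ac'): parent n13 fail=0; on 'c' 0 → fail=5;  out ∅∪{1}={1}
  n3('bac'): parent n2 fail=13; on 'c' 13 → fail=14;  out ∅∪{1}={1}
  n8('cca'): parent n7 fail=5; on 'a' 5→0 → fail=13;  out ∅∪∅=∅
  n12('bbb'): parent n11 fail=1; on 'b' 1 → fail=11;  out {5}∪∅={5}
  n15('acb'): parent n14 fail=5; on 'b' 5 → fail=10;  out ∅∪{4}={4}
  n18('bab'): parent n2 fail=13; on 'b' 13→0 → fail=1;  out {7}∪∅={7}
  n4('baca'): parent n3 fail=14; on 'a' 14→5→0 → fail=13;  out {0}∪∅={0}
  n9('ccaa'): parent n8 fail=13; on 'a' 13→0 → fail=13;  out {3}∪∅={3}
  n16('acba'): parent n15 fail=10; on 'a' 10→1 → fail=2;  out ∅∪∅=∅
  n17('acbab'): parent n16 fail=2; on 'b' 2 → fail=18;  out {6}∪{7}={6,7}

Scan:
pos 0 'b': at 1
pos 1 'b': at 11
pos 2 'b': at 12  ** P5@[0:2]
pos 3 'b': at 12 ·f  ** P5@[1:3]
pos 4 'c': at 6 ·f  ** P1@[4:4],P2@[3:4]
pos 5 'c': at 7 ·f  ** P1@[5:5]
pos 6 'c': at 7 ·f  ** P1@[6:6]
pos 7 'a': at 8
pos 8 'b': at 1 ·f
pos 9 'c': at 6  ** P1@[9:9],P2@[8:9]
pos 10 'b': at 10 ·f  ** P4@[9:10]
pos 11 'b': at 11 ·f
pos 12 'b': at 12  ** P5@[10:12]
pos 13 'b': at 12 ·f  ** P5@[11:13]
pos 14 'c': at 6 ·f  ** P1@[14:14],P2@[13:14]
pos 15 'a': at 13 ·f
pos 16 'b': at 1 ·f
pos 17 'b': at 11
pos 18 'b': at 12  ** P5@[16:18]
pos 19 'c': at 6 ·f  ** P1@[19:19],P2@[18:19]
pos 20 'c': at 7 ·f  ** P1@[20:20]
pos 21 'a': at 8
pos 22 'a': at 9  ** P3@[19:22]
pos 23 'c': at 14 ·f  ** P1@[23:23]
pos 24 'c': at 7 ·f  ** P1@[24:24]
pos 25 'c': at 7 ·f  ** P1@[25:25]
pos 26 'a': at 8
pos 27 'a': at 9  ** P3@[24:27]
pos 28 'c': at 14 ·f  ** P1@[28:28]
pos 29 'c': at 7 ·f  ** P1@[29:29]
pos 30 'c': at 7 ·f  ** P1@[30:30]
pos 31 'a': at 8
pos 32 'a': at 9  ** P3@[29:32]

Matches: [[2,5],[3,5],[4,1],[4,2],[5,1],[6,1],[9,1],[9,2],[10,4],[12,5],[13,5],[14,1],[14,2],[18,5],[19,1],[19,2],[20,1],[22,3],[23,1],[24,1],[25,1],[27,3],[28,1],[29,1],[30,1],[32,3]]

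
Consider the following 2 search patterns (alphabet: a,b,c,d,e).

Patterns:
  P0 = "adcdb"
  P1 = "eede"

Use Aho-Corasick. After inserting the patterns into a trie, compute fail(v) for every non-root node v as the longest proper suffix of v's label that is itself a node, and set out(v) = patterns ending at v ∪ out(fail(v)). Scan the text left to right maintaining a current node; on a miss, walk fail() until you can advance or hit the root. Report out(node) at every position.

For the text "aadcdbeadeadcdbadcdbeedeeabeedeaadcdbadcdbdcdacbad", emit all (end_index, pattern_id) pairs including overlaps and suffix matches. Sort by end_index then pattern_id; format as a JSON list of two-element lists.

Build automaton:
Trie (insert patterns):
  0='ε' goto a→1 e→6
  1='a' goto d→2
  2='ad' goto c→3
  3='adc' goto d→4
  4='adcd' goto b→5
  5='adcdb' goto ·  [P0 ends]
  6='e' goto e→7
  7='ee' goto d→8
  8='eed' goto e→9
  9='eede' goto ·  [P1 ends]

Failure links (BFS by depth):
  fail(1) 'a': from fail(0)=0 chase 'a': 0 ⇒ 0;  out=∅∪out(0)=∅
  fail(6) 'e': from fail(0)=0 chase 'e': 0 ⇒ 0;  out=∅∪out(0)=∅
  fail(2) 'ad': from fail(1)=0 chase 'd': 0 ⇒ 0;  out=∅∪out(0)=∅
  fail(7) 'ee': from fail(6)=0 chase 'e': 0 ⇒ 6;  out=∅∪out(6)=∅
  fail(3) 'adc': from fail(2)=0 chase 'c': 0 ⇒ 0;  out=∅∪out(0)=∅
  fail(8) 'eed': from fail(7)=6 chase 'd': 6→0 ⇒ 0;  out=∅∪out(0)=∅
  fail(4) 'adcd': from fail(3)=0 chase 'd': 0 ⇒ 0;  out=∅∪out(0)=∅
  fail(9) 'eede': from fail(8)=0 chase 'e': 0 ⇒ 6;  out={1}∪out(6)={1}
  fail(5) 'adcdb': from fail(4)=0 chase 'b': 0 ⇒ 0;  out={0}∪out(0)={0}

Text stream:
i=0 'a': node 0→1
i=1 'a': node 1→1 (fail-walked)
i=2 'd': node 1→2
i=3 'c': node 2→3
i=4 'd': node 3→4
i=5 'b': node 4→5  emit P0@[1:5]
i=6 'e': node 5→6 (fail-walked)
i=7 'a': node 6→1 (fail-walked)
i=8 'd': node 1→2
i=9 'e': node 2→6 (fail-walked)
i=10 'a': node 6→1 (fail-walked)
i=11 'd': node 1→2
i=12 'c': node 2→3
i=13 'd': node 3→4
i=14 'b': node 4→5  emit P0@[10:14]
i=15 'a': node 5→1 (fail-walked)
i=16 'd': node 1→2
i=17 'c': node 2→3
i=18 'd': node 3→4
i=19 'b': node 4→5  emit P0@[15:19]
i=20 'e': node 5→6 (fail-walked)
i=21 'e': node 6→7
i=22 'd': node 7→8
i=23 'e': node 8→9  emit P1@[20:23]
i=24 'e': node 9→7 (fail-walked)
i=25 'a': node 7→1 (fail-walked)
i=26 'b': node 1→0 (fail-walked)
i=27 'e': node 0→6
i=28 'e': node 6→7
i=29 'd': node 7→8
i=30 'e': node 8→9  emit P1@[27:30]
i=31 'a': node 9→1 (fail-walked)
i=32 'a': node 1→1 (fail-walked)
i=33 'd': node 1→2
i=34 'c': node 2→3
i=35 'd': node 3→4
i=36 'b': node 4→5  emit P0@[32:36]
i=37 'a': node 5→1 (fail-walked)
i=38 'd': node 1→2
i=39 'c': node 2→3
i=40 'd': node 3→4
i=41 'b': node 4→5  emit P0@[37:41]
i=42 'd': node 5→0 (fail-walked)
i=43 'c': node 0→0
i=44 'd': node 0→0
i=45 'a': node 0→1
i=46 'c': node 1→0 (fail-walked)
i=47 'b': node 0→0
i=48 'a': node 0→1
i=49 'd': node 1→2

All matches (sorted): [[5,0],[14,0],[19,0],[23,1],[30,1],[36,0],[41,0]]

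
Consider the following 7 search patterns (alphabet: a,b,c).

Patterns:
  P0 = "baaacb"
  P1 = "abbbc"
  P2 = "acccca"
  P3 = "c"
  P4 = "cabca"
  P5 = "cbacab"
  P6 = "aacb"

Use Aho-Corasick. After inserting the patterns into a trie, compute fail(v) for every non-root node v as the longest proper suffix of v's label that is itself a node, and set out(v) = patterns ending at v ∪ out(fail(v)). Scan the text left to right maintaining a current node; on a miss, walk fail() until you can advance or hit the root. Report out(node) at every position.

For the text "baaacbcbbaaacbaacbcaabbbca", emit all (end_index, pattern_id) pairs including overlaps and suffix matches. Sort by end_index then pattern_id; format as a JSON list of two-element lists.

Build automaton:
Trie nodes:
  n0 'ε': a→7 b→1 c→17
  n1 'b': a→2
  n2 'ba': a→3
  n3 'baa': a→4
  n4 'baaa': c→5
  n5 'baaac': b→6
  n6 'baaacb': ·  [P0 ends]
  n7 'a': a→27 b→8 c→12
  n8 'ab': b→9
  n9 'abb': b→10
  n10 'abbb': c→11
  n11 'abbbc': ·  [P1 ends]
  n12 'ac': c→13
  n13 'acc': c→14
  n14 'accc': c→15
  n15 'acccc': a→16
  n16 'acccca': ·  [P2 ends]
  n17 'c': a→18 b→22  [P3 ends]
  n18 'ca': b→19
  n19 'cab': c→20
  n20 'cabc': a→21
  n21 'cabca': ·  [P4 ends]
  n22 'cb': a→23
  n23 'cba': c→24
  n24 'cbac': a→25
  n25 'cbaca': b→26
  n26 'cbacab': ·  [P5 ends]
  n27 'aa': c→28
  n28 'aac': b→29
  n29 'aacb': ·  [P6 ends]

BFS fail/out derivation:
  fail(1) 'b': from fail(0)=0 chase 'b': 0 ⇒ 0;  out=∅∪out(0)=∅
  fail(7) 'a': from fail(0)=0 chase 'a': 0 ⇒ 0;  out=∅∪out(0)=∅
  fail(17) 'c': from fail(0)=0 chase 'c': 0 ⇒ 0;  out={3}∪out(0)={3}
  fail(2) 'ba': from fail(1)=0 chase 'a': 0 ⇒ 7;  out=∅∪out(7)=∅
  fail(8) 'ab': from fail(7)=0 chase 'b': 0 ⇒ 1;  out=∅∪out(1)=∅
  fail(12) 'ac': from fail(7)=0 chase 'c': 0 ⇒ 17;  out=∅∪out(17)={3}
  fail(18) 'ca': from fail(17)=0 chase 'a': 0 ⇒ 7;  out=∅∪out(7)=∅
  fail(22) 'cb': from fail(17)=0 chase 'b': 0 ⇒ 1;  out=∅∪out(1)=∅
  fail(27) 'aa': from fail(7)=0 chase 'a': 0 ⇒ 7;  out=∅∪out(7)=∅
  fail(3) 'baa': from fail(2)=7 chase 'a': 7 ⇒ 27;  out=∅∪out(27)=∅
  fail(9) 'abb': from fail(8)=1 chase 'b': 1→0 ⇒ 1;  out=∅∪out(1)=∅
  fail(13) 'acc': from fail(12)=17 chase 'c': 17→0 ⇒ 17;  out=∅∪out(17)={3}
  fail(19) 'cab': from fail(18)=7 chase 'b': 7 ⇒ 8;  out=∅∪out(8)=∅
  fail(23) 'cba': from fail(22)=1 chase 'a': 1 ⇒ 2;  out=∅∪out(2)=∅
  fail(28) 'aac': from fail(27)=7 chase 'c': 7 ⇒ 12;  out=∅∪out(12)={3}
  fail(4) 'baaa': from fail(3)=27 chase 'a': 27→7 ⇒ 27;  out=∅∪out(27)=∅
  fail(10) 'abbb': from fail(9)=1 chase 'b': 1→0 ⇒ 1;  out=∅∪out(1)=∅
  fail(14) 'accc': from fail(13)=17 chase 'c': 17→0 ⇒ 17;  out=∅∪out(17)={3}
  fail(20) 'cabc': from fail(19)=8 chase 'c': 8→1→0 ⇒ 17;  out=∅∪out(17)={3}
  fail(24) 'cbac': from fail(23)=2 chase 'c': 2→7 ⇒ 12;  out=∅∪out(12)={3}
  fail(29) 'aacb': from fail(28)=12 chase 'b': 12→17 ⇒ 22;  out={6}∪out(22)={6}
  fail(5) 'baaac': from fail(4)=27 chase 'c': 27 ⇒ 28;  out=∅∪out(28)={3}
  fail(11) 'abbbc': from fail(10)=1 chase 'c': 1→0 ⇒ 17;  out={1}∪out(17)={1,3}
  fail(15) 'acccc': from fail(14)=17 chase 'c': 17→0 ⇒ 17;  out=∅∪out(17)={3}
  fail(21) 'cabca': from fail(20)=17 chase 'a': 17 ⇒ 18;  out={4}∪out(18)={4}
  fail(25) 'cbaca': from fail(24)=12 chase 'a': 12→17 ⇒ 18;  out=∅∪out(18)=∅
  fail(6) 'baaacb': from fail(5)=28 chase 'b': 28 ⇒ 29;  out={0}∪out(29)={0,6}
  fail(16) 'acccca': from fail(15)=17 chase 'a': 17 ⇒ 18;  out={2}∪out(18)={2}
  fail(26) 'cbacab': from fail(25)=18 chase 'b': 18 ⇒ 19;  out={5}∪out(19)={5}

Scan:
i=0 'b': node 0→1
i=1 'a': node 1→2
i=2 'a': node 2→3
i=3 'a': node 3→4
i=4 'c': node 4→5  → match P3@[4:4]
i=5 'b': node 5→6  → match P0@[0:5],P6@[2:5]
i=6 'c': node 6→17 (fail-walked)  → match P3@[6:6]
i=7 'b': node 17→22
i=8 'b': node 22→1 (fail-walked)
i=9 'a': node 1→2
i=10 'a': node 2→3
i=11 'a': node 3→4
i=12 'c': node 4→5  → match P3@[12:12]
i=13 'b': node 5→6  → match P0@[8:13],P6@[10:13]
i=14 'a': node 6→23 (fail-walked)
i=15 'a': node 23→3 (fail-walked)
i=16 'c': node 3→28 (fail-walked)  → match P3@[16:16]
i=17 'b': node 28→29  → match P6@[14:17]
i=18 'c': node 29→17 (fail-walked)  → match P3@[18:18]
i=19 'a': node 17→18
i=20 'a': node 18→27 (fail-walked)
i=21 'b': node 27→8 (fail-walked)
i=22 'b': node 8→9
i=23 'b': node 9→10
i=24 'c': node 10→11  → match P1@[20:24],P3@[24:24]
i=25 'a': node 11→18 (fail-walked)

Result: [[4,3],[5,0],[5,6],[6,3],[12,3],[13,0],[13,6],[16,3],[17,6],[18,3],[24,1],[24,3]]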